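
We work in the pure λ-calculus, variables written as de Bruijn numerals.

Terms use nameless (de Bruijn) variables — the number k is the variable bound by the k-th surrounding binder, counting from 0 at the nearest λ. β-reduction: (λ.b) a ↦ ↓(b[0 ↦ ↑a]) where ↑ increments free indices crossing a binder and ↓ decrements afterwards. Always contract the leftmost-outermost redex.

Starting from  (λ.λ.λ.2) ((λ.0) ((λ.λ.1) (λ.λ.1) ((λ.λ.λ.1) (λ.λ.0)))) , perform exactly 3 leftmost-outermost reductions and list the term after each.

Answer: after 3 steps: λ.λ.(λ.λ.λ.1) ((λ.λ.λ.1) (λ.λ.0))

Working:
  start: (λ.λ.λ.2) ((λ.0) ((λ.λ.1) (λ.λ.1) ((λ.λ.λ.1) (λ.λ.0))))
  →1  λ.λ.(λ.0) ((λ.λ.1) (λ.λ.1) ((λ.λ.λ.1) (λ.λ.0)))
  →2  λ.λ.(λ.λ.1) (λ.λ.1) ((λ.λ.λ.1) (λ.λ.0))
  →3  λ.λ.(λ.λ.λ.1) ((λ.λ.λ.1) (λ.λ.0))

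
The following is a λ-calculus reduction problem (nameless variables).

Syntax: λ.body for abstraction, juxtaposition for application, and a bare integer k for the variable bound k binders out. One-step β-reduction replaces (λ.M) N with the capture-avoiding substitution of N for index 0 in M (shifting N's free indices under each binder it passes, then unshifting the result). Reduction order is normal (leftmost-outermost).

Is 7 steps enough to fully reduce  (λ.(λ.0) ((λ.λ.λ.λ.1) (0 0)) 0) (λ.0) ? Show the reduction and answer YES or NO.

Answer: YES — reaches normal form λ.λ.1 in 4 ≤ 7 steps

Derivation:
  start: (λ.(λ.0) ((λ.λ.λ.λ.1) (0 0)) 0) (λ.0)
  step 1: (λ.0) ((λ.λ.λ.λ.1) ((λ.0) (λ.0))) (λ.0)
  step 2: (λ.λ.λ.λ.1) ((λ.0) (λ.0)) (λ.0)
  step 3: (λ.λ.λ.1) (λ.0)
  step 4: λ.λ.1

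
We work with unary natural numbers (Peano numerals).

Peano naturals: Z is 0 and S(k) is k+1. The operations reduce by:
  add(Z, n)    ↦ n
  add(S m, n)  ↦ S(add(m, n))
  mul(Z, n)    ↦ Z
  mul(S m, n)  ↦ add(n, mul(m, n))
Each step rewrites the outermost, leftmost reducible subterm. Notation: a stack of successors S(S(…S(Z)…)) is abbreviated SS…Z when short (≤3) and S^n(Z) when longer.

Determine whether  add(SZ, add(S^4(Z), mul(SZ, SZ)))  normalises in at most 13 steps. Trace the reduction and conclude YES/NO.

Answer: YES — reaches normal form S^6(Z) in 11 ≤ 13 steps

Derivation:
  start: add(SZ, add(S^4(Z), mul(SZ, SZ)))
  →1  S(add(Z, add(S^4(Z), mul(SZ, SZ))))
  →2  S(add(S^4(Z), mul(SZ, SZ)))
  →3  S(S(add(SSSZ, mul(SZ, SZ))))
  →4  S(S(S(add(SSZ, mul(SZ, SZ)))))
  →5  S(S(S(S(add(SZ, mul(SZ, SZ))))))
  →6  S(S(S(S(S(add(Z, mul(SZ, SZ)))))))
  →7  S(S(S(S(S(mul(SZ, SZ))))))
  →8  S(S(S(S(S(add(SZ, mul(Z, SZ)))))))
  →9  S(S(S(S(S(S(add(Z, mul(Z, SZ))))))))
  →10  S(S(S(S(S(S(mul(Z, SZ)))))))
  →11  S^6(Z)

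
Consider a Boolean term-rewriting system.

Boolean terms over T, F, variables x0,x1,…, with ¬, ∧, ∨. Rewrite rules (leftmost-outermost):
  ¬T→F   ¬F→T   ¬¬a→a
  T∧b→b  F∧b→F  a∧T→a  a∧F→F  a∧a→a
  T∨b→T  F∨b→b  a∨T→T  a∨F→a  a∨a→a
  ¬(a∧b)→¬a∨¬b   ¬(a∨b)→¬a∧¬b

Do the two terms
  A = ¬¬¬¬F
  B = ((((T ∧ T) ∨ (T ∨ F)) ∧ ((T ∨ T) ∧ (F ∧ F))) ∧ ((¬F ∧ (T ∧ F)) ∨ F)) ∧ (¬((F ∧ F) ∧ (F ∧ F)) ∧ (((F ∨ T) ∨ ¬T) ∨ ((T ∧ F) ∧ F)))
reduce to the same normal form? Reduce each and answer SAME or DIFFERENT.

Answer: SAME — A ⇓ F, B ⇓ F

Working:
Term A:
  start: ¬¬¬¬F
  step 1: ¬¬F
  step 2: F

Term B:
  start: ((((T ∧ T) ∨ (T ∨ F)) ∧ ((T ∨ T) ∧ (F ∧ F))) ∧ ((¬F ∧ (T ∧ F)) ∨ F)) ∧ (¬((F ∧ F) ∧ (F ∧ F)) ∧ (((F ∨ T) ∨ ¬T) ∨ ((T ∧ F) ∧ F)))
  step 1: (((T ∨ (T ∨ F)) ∧ ((T ∨ T) ∧ (F ∧ F))) ∧ ((¬F ∧ (T ∧ F)) ∨ F)) ∧ (¬((F ∧ F) ∧ (F ∧ F)) ∧ (((F ∨ T) ∨ ¬T) ∨ ((T ∧ F) ∧ F)))
  step 2: ((T ∧ ((T ∨ T) ∧ (F ∧ F))) ∧ ((¬F ∧ (T ∧ F)) ∨ F)) ∧ (¬((F ∧ F) ∧ (F ∧ F)) ∧ (((F ∨ T) ∨ ¬T) ∨ ((T ∧ F) ∧ F)))
  step 3: (((T ∨ T) ∧ (F ∧ F)) ∧ ((¬F ∧ (T ∧ F)) ∨ F)) ∧ (¬((F ∧ F) ∧ (F ∧ F)) ∧ (((F ∨ T) ∨ ¬T) ∨ ((T ∧ F) ∧ F)))
  step 4: ((T ∧ (F ∧ F)) ∧ ((¬F ∧ (T ∧ F)) ∨ F)) ∧ (¬((F ∧ F) ∧ (F ∧ F)) ∧ (((F ∨ T) ∨ ¬T) ∨ ((T ∧ F) ∧ F)))
  step 5: ((F ∧ F) ∧ ((¬F ∧ (T ∧ F)) ∨ F)) ∧ (¬((F ∧ F) ∧ (F ∧ F)) ∧ (((F ∨ T) ∨ ¬T) ∨ ((T ∧ F) ∧ F)))
  step 6: (F ∧ ((¬F ∧ (T ∧ F)) ∨ F)) ∧ (¬((F ∧ F) ∧ (F ∧ F)) ∧ (((F ∨ T) ∨ ¬T) ∨ ((T ∧ F) ∧ F)))
  step 7: F ∧ (¬((F ∧ F) ∧ (F ∧ F)) ∧ (((F ∨ T) ∨ ¬T) ∨ ((T ∧ F) ∧ F)))
  step 8: F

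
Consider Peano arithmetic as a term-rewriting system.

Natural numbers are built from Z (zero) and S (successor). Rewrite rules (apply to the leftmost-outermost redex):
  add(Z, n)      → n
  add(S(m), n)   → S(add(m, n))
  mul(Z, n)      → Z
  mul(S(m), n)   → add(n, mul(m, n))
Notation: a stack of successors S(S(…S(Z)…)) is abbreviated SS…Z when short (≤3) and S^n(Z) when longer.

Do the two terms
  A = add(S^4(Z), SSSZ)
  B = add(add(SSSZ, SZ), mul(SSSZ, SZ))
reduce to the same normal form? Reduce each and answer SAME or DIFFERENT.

Answer: SAME — A ⇓ S^7(Z), B ⇓ S^7(Z)

Reduction:
Term A:
  start: add(S^4(Z), SSSZ)
  [1] S(add(SSSZ, SSSZ))
  [2] S(S(add(SSZ, SSSZ)))
  [3] S(S(S(add(SZ, SSSZ))))
  [4] S(S(S(S(add(Z, SSSZ)))))
  [5] S^7(Z)

Term B:
  start: add(add(SSSZ, SZ), mul(SSSZ, SZ))
  [1] add(S(add(SSZ, SZ)), mul(SSSZ, SZ))
  [2] S(add(add(SSZ, SZ), mul(SSSZ, SZ)))
  [3] S(add(S(add(SZ, SZ)), mul(SSSZ, SZ)))
  [4] S(S(add(add(SZ, SZ), mul(SSSZ, SZ))))
  [5] S(S(add(S(add(Z, SZ)), mul(SSSZ, SZ))))
  [6] S(S(S(add(add(Z, SZ), mul(SSSZ, SZ)))))
  [7] S(S(S(add(SZ, mul(SSSZ, SZ)))))
  [8] S(S(S(S(add(Z, mul(SSSZ, SZ))))))
  [9] S(S(S(S(mul(SSSZ, SZ)))))
  [10] S(S(S(S(add(SZ, mul(SSZ, SZ))))))
  [11] S(S(S(S(S(add(Z, mul(SSZ, SZ)))))))
  [12] S(S(S(S(S(mul(SSZ, SZ))))))
  [13] S(S(S(S(S(add(SZ, mul(SZ, SZ)))))))
  [14] S(S(S(S(S(S(add(Z, mul(SZ, SZ))))))))
  [15] S(S(S(S(S(S(mul(SZ, SZ)))))))
  [16] S(S(S(S(S(S(add(SZ, mul(Z, SZ))))))))
  [17] S(S(S(S(S(S(S(add(Z, mul(Z, SZ)))))))))
  [18] S(S(S(S(S(S(S(mul(Z, SZ))))))))
  [19] S^7(Z)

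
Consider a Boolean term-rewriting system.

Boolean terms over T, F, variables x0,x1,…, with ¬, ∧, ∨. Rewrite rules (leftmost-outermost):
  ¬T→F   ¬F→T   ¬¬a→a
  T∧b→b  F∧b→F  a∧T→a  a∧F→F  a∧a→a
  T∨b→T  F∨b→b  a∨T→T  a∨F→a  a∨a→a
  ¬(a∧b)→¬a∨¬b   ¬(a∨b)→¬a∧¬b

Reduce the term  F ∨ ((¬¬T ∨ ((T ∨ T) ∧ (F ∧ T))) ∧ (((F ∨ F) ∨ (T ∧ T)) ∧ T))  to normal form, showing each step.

  start: F ∨ ((¬¬T ∨ ((T ∨ T) ∧ (F ∧ T))) ∧ (((F ∨ F) ∨ (T ∧ T)) ∧ T))
  step 1: (¬¬T ∨ ((T ∨ T) ∧ (F ∧ T))) ∧ (((F ∨ F) ∨ (T ∧ T)) ∧ T)
  step 2: (T ∨ ((T ∨ T) ∧ (F ∧ T))) ∧ (((F ∨ F) ∨ (T ∧ T)) ∧ T)
  step 3: T ∧ (((F ∨ F) ∨ (T ∧ T)) ∧ T)
  step 4: ((F ∨ F) ∨ (T ∧ T)) ∧ T
  step 5: (F ∨ F) ∨ (T ∧ T)
  step 6: F ∨ (T ∧ T)
  step 7: T ∧ T
  step 8: T

Answer: normal form = T  (in 8 steps)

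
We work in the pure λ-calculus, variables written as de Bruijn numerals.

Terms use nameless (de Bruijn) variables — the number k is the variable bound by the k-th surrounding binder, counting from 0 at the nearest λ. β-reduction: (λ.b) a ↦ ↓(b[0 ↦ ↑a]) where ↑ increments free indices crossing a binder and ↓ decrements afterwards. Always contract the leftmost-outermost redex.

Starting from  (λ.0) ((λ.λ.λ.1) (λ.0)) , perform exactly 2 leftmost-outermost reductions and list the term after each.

  start: (λ.0) ((λ.λ.λ.1) (λ.0))
  →1  (λ.λ.λ.1) (λ.0)
  →2  λ.λ.1

Answer: after 2 steps: λ.λ.1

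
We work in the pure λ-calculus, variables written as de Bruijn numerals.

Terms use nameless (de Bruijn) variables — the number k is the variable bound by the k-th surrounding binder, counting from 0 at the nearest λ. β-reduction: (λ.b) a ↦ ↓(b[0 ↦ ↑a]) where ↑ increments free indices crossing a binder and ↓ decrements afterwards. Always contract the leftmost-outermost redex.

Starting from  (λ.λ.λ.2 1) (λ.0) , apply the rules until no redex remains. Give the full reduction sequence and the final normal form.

  start: (λ.λ.λ.2 1) (λ.0)
  step 1: λ.λ.(λ.0) 1
  step 2: λ.λ.1

Answer: normal form = λ.λ.1  (in 2 steps)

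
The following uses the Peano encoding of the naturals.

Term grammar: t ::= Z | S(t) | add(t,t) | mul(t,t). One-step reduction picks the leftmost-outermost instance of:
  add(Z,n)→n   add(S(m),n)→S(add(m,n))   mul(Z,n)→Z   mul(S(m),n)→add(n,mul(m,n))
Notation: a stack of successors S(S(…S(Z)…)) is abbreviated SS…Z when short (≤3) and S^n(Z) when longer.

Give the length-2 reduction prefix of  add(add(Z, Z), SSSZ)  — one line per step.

Answer: after 2 steps: SSSZ

Working:
  start: add(add(Z, Z), SSSZ)
  step 1: add(Z, SSSZ)
  step 2: SSSZ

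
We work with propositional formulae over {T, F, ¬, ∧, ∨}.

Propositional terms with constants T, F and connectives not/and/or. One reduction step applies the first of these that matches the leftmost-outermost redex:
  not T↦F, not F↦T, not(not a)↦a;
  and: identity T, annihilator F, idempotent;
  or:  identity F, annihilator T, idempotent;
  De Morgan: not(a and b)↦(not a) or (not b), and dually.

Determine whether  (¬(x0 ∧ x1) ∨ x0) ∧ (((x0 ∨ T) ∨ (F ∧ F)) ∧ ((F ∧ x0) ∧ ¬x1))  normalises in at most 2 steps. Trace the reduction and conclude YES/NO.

  start: (¬(x0 ∧ x1) ∨ x0) ∧ (((x0 ∨ T) ∨ (F ∧ F)) ∧ ((F ∧ x0) ∧ ¬x1))
  →1  ((¬x0 ∨ ¬x1) ∨ x0) ∧ (((x0 ∨ T) ∨ (F ∧ F)) ∧ ((F ∧ x0) ∧ ¬x1))
  →2  ((¬x0 ∨ ¬x1) ∨ x0) ∧ ((T ∨ (F ∧ F)) ∧ ((F ∧ x0) ∧ ¬x1))

Answer: NO — after 2 steps the term is ((¬x0 ∨ ¬x1) ∨ x0) ∧ ((T ∨ (F ∧ F)) ∧ ((F ∧ x0) ∧ ¬x1)), not yet normal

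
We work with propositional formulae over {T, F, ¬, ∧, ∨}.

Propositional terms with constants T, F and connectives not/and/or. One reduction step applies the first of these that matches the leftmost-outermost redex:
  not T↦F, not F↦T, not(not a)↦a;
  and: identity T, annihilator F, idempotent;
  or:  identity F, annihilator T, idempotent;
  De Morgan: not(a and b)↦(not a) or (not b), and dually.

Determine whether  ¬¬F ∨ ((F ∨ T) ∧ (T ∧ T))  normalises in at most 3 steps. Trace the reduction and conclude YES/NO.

  start: ¬¬F ∨ ((F ∨ T) ∧ (T ∧ T))
  →1  F ∨ ((F ∨ T) ∧ (T ∧ T))
  →2  (F ∨ T) ∧ (T ∧ T)
  →3  T ∧ (T ∧ T)

Answer: NO — after 3 steps the term is T ∧ (T ∧ T), not yet normal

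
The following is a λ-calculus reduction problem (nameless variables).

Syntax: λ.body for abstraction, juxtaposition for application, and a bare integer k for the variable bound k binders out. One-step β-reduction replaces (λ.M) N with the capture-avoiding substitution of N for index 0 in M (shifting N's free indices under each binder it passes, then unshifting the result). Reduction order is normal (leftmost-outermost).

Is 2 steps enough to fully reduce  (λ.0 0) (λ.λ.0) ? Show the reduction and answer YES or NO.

Answer: YES — reaches normal form λ.0 in 2 ≤ 2 steps

Working:
  start: (λ.0 0) (λ.λ.0)
  [1] (λ.λ.0) (λ.λ.0)
  [2] λ.0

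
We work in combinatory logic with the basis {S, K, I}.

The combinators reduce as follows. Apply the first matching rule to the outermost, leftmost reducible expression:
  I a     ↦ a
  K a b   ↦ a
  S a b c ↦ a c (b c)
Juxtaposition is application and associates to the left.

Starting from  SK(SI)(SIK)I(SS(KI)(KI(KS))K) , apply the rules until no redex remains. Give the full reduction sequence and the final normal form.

  start: SK(SI)(SIK)I(SS(KI)(KI(KS))K)
  step 1: K(SIK)(SI(SIK))I(SS(KI)(KI(KS))K)
  step 2: SIKI(SS(KI)(KI(KS))K)
  step 3: II(KI)(SS(KI)(KI(KS))K)
  step 4: I(KI)(SS(KI)(KI(KS))K)
  step 5: KI(SS(KI)(KI(KS))K)
  step 6: I

Answer: normal form = I  (in 6 steps)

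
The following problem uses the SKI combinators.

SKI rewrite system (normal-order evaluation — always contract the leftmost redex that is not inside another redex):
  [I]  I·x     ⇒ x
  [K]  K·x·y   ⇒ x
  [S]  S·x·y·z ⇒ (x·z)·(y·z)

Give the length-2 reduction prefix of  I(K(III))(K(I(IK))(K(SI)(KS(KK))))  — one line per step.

  start: I(K(III))(K(I(IK))(K(SI)(KS(KK))))
  →1  K(III)(K(I(IK))(K(SI)(KS(KK))))
  →2  III

Answer: after 2 steps: III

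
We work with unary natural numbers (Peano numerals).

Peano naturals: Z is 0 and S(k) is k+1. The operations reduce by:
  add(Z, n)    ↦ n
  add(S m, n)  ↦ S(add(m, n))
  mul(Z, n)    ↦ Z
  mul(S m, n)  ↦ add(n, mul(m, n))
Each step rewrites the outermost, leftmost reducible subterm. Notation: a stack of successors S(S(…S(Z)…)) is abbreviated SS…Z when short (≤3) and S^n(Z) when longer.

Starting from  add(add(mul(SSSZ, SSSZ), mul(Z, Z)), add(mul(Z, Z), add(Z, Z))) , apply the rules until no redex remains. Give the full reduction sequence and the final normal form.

Answer: normal form = S^9(Z)  (in 40 steps)

Derivation:
  start: add(add(mul(SSSZ, SSSZ), mul(Z, Z)), add(mul(Z, Z), add(Z, Z)))
  →1  add(add(add(SSSZ, mul(SSZ, SSSZ)), mul(Z, Z)), add(mul(Z, Z), add(Z, Z)))
  →2  add(add(S(add(SSZ, mul(SSZ, SSSZ))), mul(Z, Z)), add(mul(Z, Z), add(Z, Z)))
  →3  add(S(add(add(SSZ, mul(SSZ, SSSZ)), mul(Z, Z))), add(mul(Z, Z), add(Z, Z)))
  →4  S(add(add(add(SSZ, mul(SSZ, SSSZ)), mul(Z, Z)), add(mul(Z, Z), add(Z, Z))))
  →5  S(add(add(S(add(SZ, mul(SSZ, SSSZ))), mul(Z, Z)), add(mul(Z, Z), add(Z, Z))))
  →6  S(add(S(add(add(SZ, mul(SSZ, SSSZ)), mul(Z, Z))), add(mul(Z, Z), add(Z, Z))))
  →7  S(S(add(add(add(SZ, mul(SSZ, SSSZ)), mul(Z, Z)), add(mul(Z, Z), add(Z, Z)))))
  →8  S(S(add(add(S(add(Z, mul(SSZ, SSSZ))), mul(Z, Z)), add(mul(Z, Z), add(Z, Z)))))
  →9  S(S(add(S(add(add(Z, mul(SSZ, SSSZ)), mul(Z, Z))), add(mul(Z, Z), add(Z, Z)))))
  →10  S(S(S(add(add(add(Z, mul(SSZ, SSSZ)), mul(Z, Z)), add(mul(Z, Z), add(Z, Z))))))
  →11  S(S(S(add(add(mul(SSZ, SSSZ), mul(Z, Z)), add(mul(Z, Z), add(Z, Z))))))
  →12  S(S(S(add(add(add(SSSZ, mul(SZ, SSSZ)), mul(Z, Z)), add(mul(Z, Z), add(Z, Z))))))
  →13  S(S(S(add(add(S(add(SSZ, mul(SZ, SSSZ))), mul(Z, Z)), add(mul(Z, Z), add(Z, Z))))))
  →14  S(S(S(add(S(add(add(SSZ, mul(SZ, SSSZ)), mul(Z, Z))), add(mul(Z, Z), add(Z, Z))))))
  →15  S(S(S(S(add(add(add(SSZ, mul(SZ, SSSZ)), mul(Z, Z)), add(mul(Z, Z), add(Z, Z)))))))
  →16  S(S(S(S(add(add(S(add(SZ, mul(SZ, SSSZ))), mul(Z, Z)), add(mul(Z, Z), add(Z, Z)))))))
  →17  S(S(S(S(add(S(add(add(SZ, mul(SZ, SSSZ)), mul(Z, Z))), add(mul(Z, Z), add(Z, Z)))))))
  →18  S(S(S(S(S(add(add(add(SZ, mul(SZ, SSSZ)), mul(Z, Z)), add(mul(Z, Z), add(Z, Z))))))))
  →19  S(S(S(S(S(add(add(S(add(Z, mul(SZ, SSSZ))), mul(Z, Z)), add(mul(Z, Z), add(Z, Z))))))))
  →20  S(S(S(S(S(add(S(add(add(Z, mul(SZ, SSSZ)), mul(Z, Z))), add(mul(Z, Z), add(Z, Z))))))))
  →21  S(S(S(S(S(S(add(add(add(Z, mul(SZ, SSSZ)), mul(Z, Z)), add(mul(Z, Z), add(Z, Z)))))))))
  →22  S(S(S(S(S(S(add(add(mul(SZ, SSSZ), mul(Z, Z)), add(mul(Z, Z), add(Z, Z)))))))))
  →23  S(S(S(S(S(S(add(add(add(SSSZ, mul(Z, SSSZ)), mul(Z, Z)), add(mul(Z, Z), add(Z, Z)))))))))
  →24  S(S(S(S(S(S(add(add(S(add(SSZ, mul(Z, SSSZ))), mul(Z, Z)), add(mul(Z, Z), add(Z, Z)))))))))
  →25  S(S(S(S(S(S(add(S(add(add(SSZ, mul(Z, SSSZ)), mul(Z, Z))), add(mul(Z, Z), add(Z, Z)))))))))
  →26  S(S(S(S(S(S(S(add(add(add(SSZ, mul(Z, SSSZ)), mul(Z, Z)), add(mul(Z, Z), add(Z, Z))))))))))
  →27  S(S(S(S(S(S(S(add(add(S(add(SZ, mul(Z, SSSZ))), mul(Z, Z)), add(mul(Z, Z), add(Z, Z))))))))))
  →28  S(S(S(S(S(S(S(add(S(add(add(SZ, mul(Z, SSSZ)), mul(Z, Z))), add(mul(Z, Z), add(Z, Z))))))))))
  →29  S(S(S(S(S(S(S(S(add(add(add(SZ, mul(Z, SSSZ)), mul(Z, Z)), add(mul(Z, Z), add(Z, Z)))))))))))
  →30  S(S(S(S(S(S(S(S(add(add(S(add(Z, mul(Z, SSSZ))), mul(Z, Z)), add(mul(Z, Z), add(Z, Z)))))))))))
  →31  S(S(S(S(S(S(S(S(add(S(add(add(Z, mul(Z, SSSZ)), mul(Z, Z))), add(mul(Z, Z), add(Z, Z)))))))))))
  →32  S(S(S(S(S(S(S(S(S(add(add(add(Z, mul(Z, SSSZ)), mul(Z, Z)), add(mul(Z, Z), add(Z, Z))))))))))))
  →33  S(S(S(S(S(S(S(S(S(add(add(mul(Z, SSSZ), mul(Z, Z)), add(mul(Z, Z), add(Z, Z))))))))))))
  →34  S(S(S(S(S(S(S(S(S(add(add(Z, mul(Z, Z)), add(mul(Z, Z), add(Z, Z))))))))))))
  →35  S(S(S(S(S(S(S(S(S(add(mul(Z, Z), add(mul(Z, Z), add(Z, Z))))))))))))
  →36  S(S(S(S(S(S(S(S(S(add(Z, add(mul(Z, Z), add(Z, Z))))))))))))
  →37  S(S(S(S(S(S(S(S(S(add(mul(Z, Z), add(Z, Z)))))))))))
  →38  S(S(S(S(S(S(S(S(S(add(Z, add(Z, Z)))))))))))
  →39  S(S(S(S(S(S(S(S(S(add(Z, Z))))))))))
  →40  S^9(Z)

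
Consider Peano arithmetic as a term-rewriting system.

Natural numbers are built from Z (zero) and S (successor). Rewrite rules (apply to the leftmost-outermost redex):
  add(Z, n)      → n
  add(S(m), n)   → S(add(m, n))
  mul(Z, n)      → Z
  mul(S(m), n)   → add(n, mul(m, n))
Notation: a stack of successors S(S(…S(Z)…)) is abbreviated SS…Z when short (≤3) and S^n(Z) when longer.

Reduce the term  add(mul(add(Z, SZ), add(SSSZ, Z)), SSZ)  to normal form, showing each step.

Answer: normal form = S^5(Z)  (in 15 steps)

Working:
  start: add(mul(add(Z, SZ), add(SSSZ, Z)), SSZ)
  [1] add(mul(SZ, add(SSSZ, Z)), SSZ)
  [2] add(add(add(SSSZ, Z), mul(Z, add(SSSZ, Z))), SSZ)
  [3] add(add(S(add(SSZ, Z)), mul(Z, add(SSSZ, Z))), SSZ)
  [4] add(S(add(add(SSZ, Z), mul(Z, add(SSSZ, Z)))), SSZ)
  [5] S(add(add(add(SSZ, Z), mul(Z, add(SSSZ, Z))), SSZ))
  [6] S(add(add(S(add(SZ, Z)), mul(Z, add(SSSZ, Z))), SSZ))
  [7] S(add(S(add(add(SZ, Z), mul(Z, add(SSSZ, Z)))), SSZ))
  [8] S(S(add(add(add(SZ, Z), mul(Z, add(SSSZ, Z))), SSZ)))
  [9] S(S(add(add(S(add(Z, Z)), mul(Z, add(SSSZ, Z))), SSZ)))
  [10] S(S(add(S(add(add(Z, Z), mul(Z, add(SSSZ, Z)))), SSZ)))
  [11] S(S(S(add(add(add(Z, Z), mul(Z, add(SSSZ, Z))), SSZ))))
  [12] S(S(S(add(add(Z, mul(Z, add(SSSZ, Z))), SSZ))))
  [13] S(S(S(add(mul(Z, add(SSSZ, Z)), SSZ))))
  [14] S(S(S(add(Z, SSZ))))
  [15] S^5(Z)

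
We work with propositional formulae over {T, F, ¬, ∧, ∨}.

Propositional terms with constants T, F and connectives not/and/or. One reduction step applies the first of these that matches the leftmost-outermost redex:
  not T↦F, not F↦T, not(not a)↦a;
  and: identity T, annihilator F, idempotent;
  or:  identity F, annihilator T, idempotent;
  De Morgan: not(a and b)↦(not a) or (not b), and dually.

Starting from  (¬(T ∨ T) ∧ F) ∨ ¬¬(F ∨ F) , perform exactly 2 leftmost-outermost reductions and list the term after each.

Answer: after 2 steps: ¬¬(F ∨ F)

Reduction:
  start: (¬(T ∨ T) ∧ F) ∨ ¬¬(F ∨ F)
  step 1: F ∨ ¬¬(F ∨ F)
  step 2: ¬¬(F ∨ F)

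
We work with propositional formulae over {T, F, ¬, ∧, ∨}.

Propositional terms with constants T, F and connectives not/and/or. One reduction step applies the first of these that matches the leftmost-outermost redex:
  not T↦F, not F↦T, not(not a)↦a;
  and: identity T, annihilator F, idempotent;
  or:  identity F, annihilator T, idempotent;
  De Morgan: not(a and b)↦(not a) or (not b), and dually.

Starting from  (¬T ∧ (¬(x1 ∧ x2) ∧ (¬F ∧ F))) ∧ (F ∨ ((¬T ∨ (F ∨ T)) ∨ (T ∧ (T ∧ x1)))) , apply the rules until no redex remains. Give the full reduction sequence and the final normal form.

  start: (¬T ∧ (¬(x1 ∧ x2) ∧ (¬F ∧ F))) ∧ (F ∨ ((¬T ∨ (F ∨ T)) ∨ (T ∧ (T ∧ x1))))
  step 1: (F ∧ (¬(x1 ∧ x2) ∧ (¬F ∧ F))) ∧ (F ∨ ((¬T ∨ (F ∨ T)) ∨ (T ∧ (T ∧ x1))))
  step 2: F ∧ (F ∨ ((¬T ∨ (F ∨ T)) ∨ (T ∧ (T ∧ x1))))
  step 3: F

Answer: normal form = F  (in 3 steps)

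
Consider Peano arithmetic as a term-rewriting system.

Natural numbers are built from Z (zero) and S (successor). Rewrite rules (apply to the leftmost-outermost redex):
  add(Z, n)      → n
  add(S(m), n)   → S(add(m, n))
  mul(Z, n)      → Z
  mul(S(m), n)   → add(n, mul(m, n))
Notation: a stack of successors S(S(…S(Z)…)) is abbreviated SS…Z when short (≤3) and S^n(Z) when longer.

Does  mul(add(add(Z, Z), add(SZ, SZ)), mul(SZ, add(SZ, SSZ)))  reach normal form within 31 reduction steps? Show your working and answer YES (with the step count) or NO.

  start: mul(add(add(Z, Z), add(SZ, SZ)), mul(SZ, add(SZ, SSZ)))
  step 1: mul(add(Z, add(SZ, SZ)), mul(SZ, add(SZ, SSZ)))
  step 2: mul(add(SZ, SZ), mul(SZ, add(SZ, SSZ)))
  step 3: mul(S(add(Z, SZ)), mul(SZ, add(SZ, SSZ)))
  step 4: add(mul(SZ, add(SZ, SSZ)), mul(add(Z, SZ), mul(SZ, add(SZ, SSZ))))
  step 5: add(add(add(SZ, SSZ), mul(Z, add(SZ, SSZ))), mul(add(Z, SZ), mul(SZ, add(SZ, SSZ))))
  step 6: add(add(S(add(Z, SSZ)), mul(Z, add(SZ, SSZ))), mul(add(Z, SZ), mul(SZ, add(SZ, SSZ))))
  step 7: add(S(add(add(Z, SSZ), mul(Z, add(SZ, SSZ)))), mul(add(Z, SZ), mul(SZ, add(SZ, SSZ))))
  step 8: S(add(add(add(Z, SSZ), mul(Z, add(SZ, SSZ))), mul(add(Z, SZ), mul(SZ, add(SZ, SSZ)))))
  step 9: S(add(add(SSZ, mul(Z, add(SZ, SSZ))), mul(add(Z, SZ), mul(SZ, add(SZ, SSZ)))))
  step 10: S(add(S(add(SZ, mul(Z, add(SZ, SSZ)))), mul(add(Z, SZ), mul(SZ, add(SZ, SSZ)))))
  step 11: S(S(add(add(SZ, mul(Z, add(SZ, SSZ))), mul(add(Z, SZ), mul(SZ, add(SZ, SSZ))))))
  step 12: S(S(add(S(add(Z, mul(Z, add(SZ, SSZ)))), mul(add(Z, SZ), mul(SZ, add(SZ, SSZ))))))
  step 13: S(S(S(add(add(Z, mul(Z, add(SZ, SSZ))), mul(add(Z, SZ), mul(SZ, add(SZ, SSZ)))))))
  step 14: S(S(S(add(mul(Z, add(SZ, SSZ)), mul(add(Z, SZ), mul(SZ, add(SZ, SSZ)))))))
  step 15: S(S(S(add(Z, mul(add(Z, SZ), mul(SZ, add(SZ, SSZ)))))))
  step 16: S(S(S(mul(add(Z, SZ), mul(SZ, add(SZ, SSZ))))))
  step 17: S(S(S(mul(SZ, mul(SZ, add(SZ, SSZ))))))
  step 18: S(S(S(add(mul(SZ, add(SZ, SSZ)), mul(Z, mul(SZ, add(SZ, SSZ)))))))
  step 19: S(S(S(add(add(add(SZ, SSZ), mul(Z, add(SZ, SSZ))), mul(Z, mul(SZ, add(SZ, SSZ)))))))
  step 20: S(S(S(add(add(S(add(Z, SSZ)), mul(Z, add(SZ, SSZ))), mul(Z, mul(SZ, add(SZ, SSZ)))))))
  step 21: S(S(S(add(S(add(add(Z, SSZ), mul(Z, add(SZ, SSZ)))), mul(Z, mul(SZ, add(SZ, SSZ)))))))
  step 22: S(S(S(S(add(add(add(Z, SSZ), mul(Z, add(SZ, SSZ))), mul(Z, mul(SZ, add(SZ, SSZ))))))))
  step 23: S(S(S(S(add(add(SSZ, mul(Z, add(SZ, SSZ))), mul(Z, mul(SZ, add(SZ, SSZ))))))))
  step 24: S(S(S(S(add(S(add(SZ, mul(Z, add(SZ, SSZ)))), mul(Z, mul(SZ, add(SZ, SSZ))))))))
  step 25: S(S(S(S(S(add(add(SZ, mul(Z, add(SZ, SSZ))), mul(Z, mul(SZ, add(SZ, SSZ)))))))))
  step 26: S(S(S(S(S(add(S(add(Z, mul(Z, add(SZ, SSZ)))), mul(Z, mul(SZ, add(SZ, SSZ)))))))))
  step 27: S(S(S(S(S(S(add(add(Z, mul(Z, add(SZ, SSZ))), mul(Z, mul(SZ, add(SZ, SSZ))))))))))
  step 28: S(S(S(S(S(S(add(mul(Z, add(SZ, SSZ)), mul(Z, mul(SZ, add(SZ, SSZ))))))))))
  step 29: S(S(S(S(S(S(add(Z, mul(Z, mul(SZ, add(SZ, SSZ))))))))))
  step 30: S(S(S(S(S(S(mul(Z, mul(SZ, add(SZ, SSZ)))))))))
  step 31: S^6(Z)

Answer: YES — reaches normal form S^6(Z) in 31 ≤ 31 steps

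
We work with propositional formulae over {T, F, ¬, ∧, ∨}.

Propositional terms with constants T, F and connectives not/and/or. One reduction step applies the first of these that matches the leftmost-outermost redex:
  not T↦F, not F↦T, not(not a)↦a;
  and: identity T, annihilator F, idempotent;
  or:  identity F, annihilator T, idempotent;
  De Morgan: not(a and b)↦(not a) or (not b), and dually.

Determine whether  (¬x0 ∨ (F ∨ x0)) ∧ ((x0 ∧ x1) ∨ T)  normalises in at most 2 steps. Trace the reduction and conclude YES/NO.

Answer: NO — after 2 steps the term is (¬x0 ∨ x0) ∧ T, not yet normal

Working:
  start: (¬x0 ∨ (F ∨ x0)) ∧ ((x0 ∧ x1) ∨ T)
  step 1: (¬x0 ∨ x0) ∧ ((x0 ∧ x1) ∨ T)
  step 2: (¬x0 ∨ x0) ∧ T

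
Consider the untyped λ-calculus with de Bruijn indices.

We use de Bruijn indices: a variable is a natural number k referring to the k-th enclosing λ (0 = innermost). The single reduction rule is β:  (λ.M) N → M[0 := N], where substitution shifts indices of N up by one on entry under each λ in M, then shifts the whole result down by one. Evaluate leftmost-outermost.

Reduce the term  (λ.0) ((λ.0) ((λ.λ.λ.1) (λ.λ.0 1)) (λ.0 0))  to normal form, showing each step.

  start: (λ.0) ((λ.0) ((λ.λ.λ.1) (λ.λ.0 1)) (λ.0 0))
  →1  (λ.0) ((λ.λ.λ.1) (λ.λ.0 1)) (λ.0 0)
  →2  (λ.λ.λ.1) (λ.λ.0 1) (λ.0 0)
  →3  (λ.λ.1) (λ.0 0)
  →4  λ.λ.0 0

Answer: normal form = λ.λ.0 0  (in 4 steps)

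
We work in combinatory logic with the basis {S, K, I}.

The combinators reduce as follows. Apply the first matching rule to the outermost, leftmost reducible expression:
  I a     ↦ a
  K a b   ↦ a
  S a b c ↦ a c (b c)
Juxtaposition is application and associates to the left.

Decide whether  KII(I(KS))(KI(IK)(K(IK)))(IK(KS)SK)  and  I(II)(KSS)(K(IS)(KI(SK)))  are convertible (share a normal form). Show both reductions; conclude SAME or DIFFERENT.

Answer: SAME — A ⇓ SS, B ⇓ SS

Reduction:
Term A:
  start: KII(I(KS))(KI(IK)(K(IK)))(IK(KS)SK)
  →1  I(I(KS))(KI(IK)(K(IK)))(IK(KS)SK)
  →2  I(KS)(KI(IK)(K(IK)))(IK(KS)SK)
  →3  KS(KI(IK)(K(IK)))(IK(KS)SK)
  →4  S(IK(KS)SK)
  →5  S(K(KS)SK)
  →6  S(KSK)
  →7  SS

Term B:
  start: I(II)(KSS)(K(IS)(KI(SK)))
  →1  II(KSS)(K(IS)(KI(SK)))
  →2  I(KSS)(K(IS)(KI(SK)))
  →3  KSS(K(IS)(KI(SK)))
  →4  S(K(IS)(KI(SK)))
  →5  S(IS)
  →6  SS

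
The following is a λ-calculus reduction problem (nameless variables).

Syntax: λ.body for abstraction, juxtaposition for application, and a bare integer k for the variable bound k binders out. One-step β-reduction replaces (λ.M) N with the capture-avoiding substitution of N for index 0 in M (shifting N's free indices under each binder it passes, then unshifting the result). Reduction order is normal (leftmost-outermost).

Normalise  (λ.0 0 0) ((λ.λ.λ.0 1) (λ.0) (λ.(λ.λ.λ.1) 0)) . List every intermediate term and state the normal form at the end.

  start: (λ.0 0 0) ((λ.λ.λ.0 1) (λ.0) (λ.(λ.λ.λ.1) 0))
  step 1: (λ.λ.λ.0 1) (λ.0) (λ.(λ.λ.λ.1) 0) ((λ.λ.λ.0 1) (λ.0) (λ.(λ.λ.λ.1) 0)) ((λ.λ.λ.0 1) (λ.0) (λ.(λ.λ.λ.1) 0))
  step 2: (λ.λ.0 1) (λ.(λ.λ.λ.1) 0) ((λ.λ.λ.0 1) (λ.0) (λ.(λ.λ.λ.1) 0)) ((λ.λ.λ.0 1) (λ.0) (λ.(λ.λ.λ.1) 0))
  step 3: (λ.0 (λ.(λ.λ.λ.1) 0)) ((λ.λ.λ.0 1) (λ.0) (λ.(λ.λ.λ.1) 0)) ((λ.λ.λ.0 1) (λ.0) (λ.(λ.λ.λ.1) 0))
  step 4: (λ.λ.λ.0 1) (λ.0) (λ.(λ.λ.λ.1) 0) (λ.(λ.λ.λ.1) 0) ((λ.λ.λ.0 1) (λ.0) (λ.(λ.λ.λ.1) 0))
  step 5: (λ.λ.0 1) (λ.(λ.λ.λ.1) 0) (λ.(λ.λ.λ.1) 0) ((λ.λ.λ.0 1) (λ.0) (λ.(λ.λ.λ.1) 0))
  step 6: (λ.0 (λ.(λ.λ.λ.1) 0)) (λ.(λ.λ.λ.1) 0) ((λ.λ.λ.0 1) (λ.0) (λ.(λ.λ.λ.1) 0))
  step 7: (λ.(λ.λ.λ.1) 0) (λ.(λ.λ.λ.1) 0) ((λ.λ.λ.0 1) (λ.0) (λ.(λ.λ.λ.1) 0))
  step 8: (λ.λ.λ.1) (λ.(λ.λ.λ.1) 0) ((λ.λ.λ.0 1) (λ.0) (λ.(λ.λ.λ.1) 0))
  step 9: (λ.λ.1) ((λ.λ.λ.0 1) (λ.0) (λ.(λ.λ.λ.1) 0))
  step 10: λ.(λ.λ.λ.0 1) (λ.0) (λ.(λ.λ.λ.1) 0)
  step 11: λ.(λ.λ.0 1) (λ.(λ.λ.λ.1) 0)
  step 12: λ.λ.0 (λ.(λ.λ.λ.1) 0)
  step 13: λ.λ.0 (λ.λ.λ.1)

Answer: normal form = λ.λ.0 (λ.λ.λ.1)  (in 13 steps)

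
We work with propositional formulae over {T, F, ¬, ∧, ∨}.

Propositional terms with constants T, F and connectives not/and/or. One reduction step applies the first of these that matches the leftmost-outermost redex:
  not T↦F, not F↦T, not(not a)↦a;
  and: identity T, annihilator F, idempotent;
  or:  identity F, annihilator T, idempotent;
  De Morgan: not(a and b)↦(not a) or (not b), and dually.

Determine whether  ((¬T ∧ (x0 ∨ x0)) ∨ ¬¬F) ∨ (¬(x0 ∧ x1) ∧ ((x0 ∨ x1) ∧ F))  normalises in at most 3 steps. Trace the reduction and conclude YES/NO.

  start: ((¬T ∧ (x0 ∨ x0)) ∨ ¬¬F) ∨ (¬(x0 ∧ x1) ∧ ((x0 ∨ x1) ∧ F))
  step 1: ((F ∧ (x0 ∨ x0)) ∨ ¬¬F) ∨ (¬(x0 ∧ x1) ∧ ((x0 ∨ x1) ∧ F))
  step 2: (F ∨ ¬¬F) ∨ (¬(x0 ∧ x1) ∧ ((x0 ∨ x1) ∧ F))
  step 3: ¬¬F ∨ (¬(x0 ∧ x1) ∧ ((x0 ∨ x1) ∧ F))

Answer: NO — after 3 steps the term is ¬¬F ∨ (¬(x0 ∧ x1) ∧ ((x0 ∨ x1) ∧ F)), not yet normal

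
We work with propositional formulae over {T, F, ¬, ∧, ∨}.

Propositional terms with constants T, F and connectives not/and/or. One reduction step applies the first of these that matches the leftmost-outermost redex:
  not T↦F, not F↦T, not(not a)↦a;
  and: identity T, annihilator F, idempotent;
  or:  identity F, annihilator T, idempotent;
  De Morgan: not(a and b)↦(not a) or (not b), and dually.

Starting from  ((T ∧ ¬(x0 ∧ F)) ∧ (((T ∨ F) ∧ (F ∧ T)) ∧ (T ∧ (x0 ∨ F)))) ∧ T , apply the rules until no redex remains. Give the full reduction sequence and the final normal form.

Answer: normal form = F  (in 10 steps)

Derivation:
  start: ((T ∧ ¬(x0 ∧ F)) ∧ (((T ∨ F) ∧ (F ∧ T)) ∧ (T ∧ (x0 ∨ F)))) ∧ T
  step 1: (T ∧ ¬(x0 ∧ F)) ∧ (((T ∨ F) ∧ (F ∧ T)) ∧ (T ∧ (x0 ∨ F)))
  step 2: ¬(x0 ∧ F) ∧ (((T ∨ F) ∧ (F ∧ T)) ∧ (T ∧ (x0 ∨ F)))
  step 3: (¬x0 ∨ ¬F) ∧ (((T ∨ F) ∧ (F ∧ T)) ∧ (T ∧ (x0 ∨ F)))
  step 4: (¬x0 ∨ T) ∧ (((T ∨ F) ∧ (F ∧ T)) ∧ (T ∧ (x0 ∨ F)))
  step 5: T ∧ (((T ∨ F) ∧ (F ∧ T)) ∧ (T ∧ (x0 ∨ F)))
  step 6: ((T ∨ F) ∧ (F ∧ T)) ∧ (T ∧ (x0 ∨ F))
  step 7: (T ∧ (F ∧ T)) ∧ (T ∧ (x0 ∨ F))
  step 8: (F ∧ T) ∧ (T ∧ (x0 ∨ F))
  step 9: F ∧ (T ∧ (x0 ∨ F))
  step 10: F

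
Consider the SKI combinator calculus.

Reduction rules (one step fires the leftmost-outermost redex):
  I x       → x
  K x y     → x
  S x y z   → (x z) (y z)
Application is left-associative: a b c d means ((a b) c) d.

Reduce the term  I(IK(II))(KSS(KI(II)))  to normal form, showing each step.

Answer: normal form = I  (in 4 steps)

Reduction:
  start: I(IK(II))(KSS(KI(II)))
  →1  IK(II)(KSS(KI(II)))
  →2  K(II)(KSS(KI(II)))
  →3  II
  →4  I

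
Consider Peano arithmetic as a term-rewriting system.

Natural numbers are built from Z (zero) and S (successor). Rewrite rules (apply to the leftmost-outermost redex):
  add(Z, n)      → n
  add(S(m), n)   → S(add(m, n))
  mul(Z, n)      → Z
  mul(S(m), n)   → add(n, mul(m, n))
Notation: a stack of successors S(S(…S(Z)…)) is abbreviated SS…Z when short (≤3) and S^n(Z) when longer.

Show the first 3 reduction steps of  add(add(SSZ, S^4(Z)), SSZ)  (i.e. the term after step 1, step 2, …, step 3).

Answer: after 3 steps: S(add(S(add(Z, S^4(Z))), SSZ))

Reduction:
  start: add(add(SSZ, S^4(Z)), SSZ)
  step 1: add(S(add(SZ, S^4(Z))), SSZ)
  step 2: S(add(add(SZ, S^4(Z)), SSZ))
  step 3: S(add(S(add(Z, S^4(Z))), SSZ))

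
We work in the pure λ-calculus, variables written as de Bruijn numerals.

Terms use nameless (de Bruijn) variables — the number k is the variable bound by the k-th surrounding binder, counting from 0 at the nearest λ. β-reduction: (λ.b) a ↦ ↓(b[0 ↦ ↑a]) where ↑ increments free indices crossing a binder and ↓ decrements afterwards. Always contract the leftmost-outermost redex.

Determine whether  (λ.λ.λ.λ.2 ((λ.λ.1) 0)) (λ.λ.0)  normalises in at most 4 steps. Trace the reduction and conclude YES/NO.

  start: (λ.λ.λ.λ.2 ((λ.λ.1) 0)) (λ.λ.0)
  →1  λ.λ.λ.2 ((λ.λ.1) 0)
  →2  λ.λ.λ.2 (λ.1)

Answer: YES — reaches normal form λ.λ.λ.2 (λ.1) in 2 ≤ 4 steps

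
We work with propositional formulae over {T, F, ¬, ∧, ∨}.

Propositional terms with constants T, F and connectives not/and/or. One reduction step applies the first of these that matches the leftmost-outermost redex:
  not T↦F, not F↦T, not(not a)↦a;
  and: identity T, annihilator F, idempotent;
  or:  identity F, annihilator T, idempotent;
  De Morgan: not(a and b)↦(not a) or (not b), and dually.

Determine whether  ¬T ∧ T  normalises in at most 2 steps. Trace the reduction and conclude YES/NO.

Answer: YES — reaches normal form F in 2 ≤ 2 steps

Working:
  start: ¬T ∧ T
  [1] ¬T
  [2] F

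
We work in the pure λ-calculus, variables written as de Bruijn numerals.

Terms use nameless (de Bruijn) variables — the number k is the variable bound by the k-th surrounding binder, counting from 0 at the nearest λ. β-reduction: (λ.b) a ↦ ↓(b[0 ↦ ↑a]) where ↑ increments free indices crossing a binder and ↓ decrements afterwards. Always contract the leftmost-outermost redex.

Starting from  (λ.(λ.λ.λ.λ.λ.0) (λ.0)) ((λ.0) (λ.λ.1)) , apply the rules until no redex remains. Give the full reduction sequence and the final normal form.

Answer: normal form = λ.λ.λ.λ.0  (in 2 steps)

Working:
  start: (λ.(λ.λ.λ.λ.λ.0) (λ.0)) ((λ.0) (λ.λ.1))
  step 1: (λ.λ.λ.λ.λ.0) (λ.0)
  step 2: λ.λ.λ.λ.0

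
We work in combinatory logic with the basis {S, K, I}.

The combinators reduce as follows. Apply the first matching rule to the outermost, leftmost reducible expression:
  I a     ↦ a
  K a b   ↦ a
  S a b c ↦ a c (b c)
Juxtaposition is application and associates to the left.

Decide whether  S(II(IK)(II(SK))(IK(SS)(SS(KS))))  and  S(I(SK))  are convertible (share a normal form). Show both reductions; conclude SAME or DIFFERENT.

Term A:
  start: S(II(IK)(II(SK))(IK(SS)(SS(KS))))
  step 1: S(I(IK)(II(SK))(IK(SS)(SS(KS))))
  step 2: S(IK(II(SK))(IK(SS)(SS(KS))))
  step 3: S(K(II(SK))(IK(SS)(SS(KS))))
  step 4: S(II(SK))
  step 5: S(I(SK))
  step 6: S(SK)

Term B:
  start: S(I(SK))
  step 1: S(SK)

Answer: SAME — A ⇓ S(SK), B ⇓ S(SK)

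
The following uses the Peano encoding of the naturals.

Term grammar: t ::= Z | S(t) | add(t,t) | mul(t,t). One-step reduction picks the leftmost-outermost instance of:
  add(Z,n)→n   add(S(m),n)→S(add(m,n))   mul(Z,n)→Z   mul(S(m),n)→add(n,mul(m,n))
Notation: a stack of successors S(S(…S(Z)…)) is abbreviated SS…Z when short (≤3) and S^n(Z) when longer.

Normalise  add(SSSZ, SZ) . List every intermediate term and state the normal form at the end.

  start: add(SSSZ, SZ)
  step 1: S(add(SSZ, SZ))
  step 2: S(S(add(SZ, SZ)))
  step 3: S(S(S(add(Z, SZ))))
  step 4: S^4(Z)

Answer: normal form = S^4(Z)  (in 4 steps)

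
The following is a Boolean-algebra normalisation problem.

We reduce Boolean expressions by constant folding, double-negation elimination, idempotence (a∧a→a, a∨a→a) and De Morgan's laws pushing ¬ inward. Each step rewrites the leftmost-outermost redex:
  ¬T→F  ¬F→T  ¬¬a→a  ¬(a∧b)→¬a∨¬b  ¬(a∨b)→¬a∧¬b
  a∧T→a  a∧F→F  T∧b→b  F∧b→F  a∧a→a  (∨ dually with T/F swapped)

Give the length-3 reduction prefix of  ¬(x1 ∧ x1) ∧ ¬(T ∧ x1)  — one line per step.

  start: ¬(x1 ∧ x1) ∧ ¬(T ∧ x1)
  [1] (¬x1 ∨ ¬x1) ∧ ¬(T ∧ x1)
  [2] ¬x1 ∧ ¬(T ∧ x1)
  [3] ¬x1 ∧ (¬T ∨ ¬x1)

Answer: after 3 steps: ¬x1 ∧ (¬T ∨ ¬x1)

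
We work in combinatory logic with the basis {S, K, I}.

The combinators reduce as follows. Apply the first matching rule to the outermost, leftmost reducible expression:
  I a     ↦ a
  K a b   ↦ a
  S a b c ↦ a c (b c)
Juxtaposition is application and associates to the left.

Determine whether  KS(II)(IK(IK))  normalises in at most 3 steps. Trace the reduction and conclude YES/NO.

  start: KS(II)(IK(IK))
  step 1: S(IK(IK))
  step 2: S(K(IK))
  step 3: S(KK)

Answer: YES — reaches normal form S(KK) in 3 ≤ 3 steps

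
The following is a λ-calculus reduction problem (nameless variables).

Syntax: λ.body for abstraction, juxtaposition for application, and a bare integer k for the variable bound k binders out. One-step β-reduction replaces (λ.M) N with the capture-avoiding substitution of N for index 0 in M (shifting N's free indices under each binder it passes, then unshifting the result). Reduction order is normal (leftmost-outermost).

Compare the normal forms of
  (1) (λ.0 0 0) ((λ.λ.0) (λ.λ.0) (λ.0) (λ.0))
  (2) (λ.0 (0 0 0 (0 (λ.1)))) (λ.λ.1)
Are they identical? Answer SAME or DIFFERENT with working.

Term A:
  start: (λ.0 0 0) ((λ.λ.0) (λ.λ.0) (λ.0) (λ.0))
  step 1: (λ.λ.0) (λ.λ.0) (λ.0) (λ.0) ((λ.λ.0) (λ.λ.0) (λ.0) (λ.0)) ((λ.λ.0) (λ.λ.0) (λ.0) (λ.0))
  step 2: (λ.0) (λ.0) (λ.0) ((λ.λ.0) (λ.λ.0) (λ.0) (λ.0)) ((λ.λ.0) (λ.λ.0) (λ.0) (λ.0))
  step 3: (λ.0) (λ.0) ((λ.λ.0) (λ.λ.0) (λ.0) (λ.0)) ((λ.λ.0) (λ.λ.0) (λ.0) (λ.0))
  step 4: (λ.0) ((λ.λ.0) (λ.λ.0) (λ.0) (λ.0)) ((λ.λ.0) (λ.λ.0) (λ.0) (λ.0))
  step 5: (λ.λ.0) (λ.λ.0) (λ.0) (λ.0) ((λ.λ.0) (λ.λ.0) (λ.0) (λ.0))
  step 6: (λ.0) (λ.0) (λ.0) ((λ.λ.0) (λ.λ.0) (λ.0) (λ.0))
  step 7: (λ.0) (λ.0) ((λ.λ.0) (λ.λ.0) (λ.0) (λ.0))
  step 8: (λ.0) ((λ.λ.0) (λ.λ.0) (λ.0) (λ.0))
  step 9: (λ.λ.0) (λ.λ.0) (λ.0) (λ.0)
  step 10: (λ.0) (λ.0) (λ.0)
  step 11: (λ.0) (λ.0)
  step 12: λ.0

Term B:
  start: (λ.0 (0 0 0 (0 (λ.1)))) (λ.λ.1)
  step 1: (λ.λ.1) ((λ.λ.1) (λ.λ.1) (λ.λ.1) ((λ.λ.1) (λ.λ.λ.1)))
  step 2: λ.(λ.λ.1) (λ.λ.1) (λ.λ.1) ((λ.λ.1) (λ.λ.λ.1))
  step 3: λ.(λ.λ.λ.1) (λ.λ.1) ((λ.λ.1) (λ.λ.λ.1))
  step 4: λ.(λ.λ.1) ((λ.λ.1) (λ.λ.λ.1))
  step 5: λ.λ.(λ.λ.1) (λ.λ.λ.1)
  step 6: λ.λ.λ.λ.λ.λ.1

Answer: DIFFERENT — A ⇓ λ.0, B ⇓ λ.λ.λ.λ.λ.λ.1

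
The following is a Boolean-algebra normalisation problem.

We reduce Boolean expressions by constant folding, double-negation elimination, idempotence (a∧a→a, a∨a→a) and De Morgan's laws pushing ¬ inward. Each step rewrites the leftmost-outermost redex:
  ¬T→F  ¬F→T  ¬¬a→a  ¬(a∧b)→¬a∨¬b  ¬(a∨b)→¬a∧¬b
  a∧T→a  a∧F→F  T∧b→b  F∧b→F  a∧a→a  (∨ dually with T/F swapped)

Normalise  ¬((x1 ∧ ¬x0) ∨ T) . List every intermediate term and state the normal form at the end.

Answer: normal form = F  (in 5 steps)

Derivation:
  start: ¬((x1 ∧ ¬x0) ∨ T)
  step 1: ¬(x1 ∧ ¬x0) ∧ ¬T
  step 2: (¬x1 ∨ ¬¬x0) ∧ ¬T
  step 3: (¬x1 ∨ x0) ∧ ¬T
  step 4: (¬x1 ∨ x0) ∧ F
  step 5: F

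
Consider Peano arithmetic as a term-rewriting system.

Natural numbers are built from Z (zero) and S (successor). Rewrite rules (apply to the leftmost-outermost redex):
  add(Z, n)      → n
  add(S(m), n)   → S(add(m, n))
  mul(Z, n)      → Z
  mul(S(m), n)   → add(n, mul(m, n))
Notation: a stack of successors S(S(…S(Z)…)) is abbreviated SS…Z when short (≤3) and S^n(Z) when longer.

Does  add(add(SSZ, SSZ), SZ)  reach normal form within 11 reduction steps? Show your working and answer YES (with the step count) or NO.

  start: add(add(SSZ, SSZ), SZ)
  step 1: add(S(add(SZ, SSZ)), SZ)
  step 2: S(add(add(SZ, SSZ), SZ))
  step 3: S(add(S(add(Z, SSZ)), SZ))
  step 4: S(S(add(add(Z, SSZ), SZ)))
  step 5: S(S(add(SSZ, SZ)))
  step 6: S(S(S(add(SZ, SZ))))
  step 7: S(S(S(S(add(Z, SZ)))))
  step 8: S^5(Z)

Answer: YES — reaches normal form S^5(Z) in 8 ≤ 11 steps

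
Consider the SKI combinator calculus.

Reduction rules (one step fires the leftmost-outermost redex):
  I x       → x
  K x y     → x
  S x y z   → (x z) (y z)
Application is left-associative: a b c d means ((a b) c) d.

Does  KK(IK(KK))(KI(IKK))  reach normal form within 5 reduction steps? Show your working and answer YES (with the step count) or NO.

Answer: YES — reaches normal form KI in 2 ≤ 5 steps

Derivation:
  start: KK(IK(KK))(KI(IKK))
  [1] K(KI(IKK))
  [2] KI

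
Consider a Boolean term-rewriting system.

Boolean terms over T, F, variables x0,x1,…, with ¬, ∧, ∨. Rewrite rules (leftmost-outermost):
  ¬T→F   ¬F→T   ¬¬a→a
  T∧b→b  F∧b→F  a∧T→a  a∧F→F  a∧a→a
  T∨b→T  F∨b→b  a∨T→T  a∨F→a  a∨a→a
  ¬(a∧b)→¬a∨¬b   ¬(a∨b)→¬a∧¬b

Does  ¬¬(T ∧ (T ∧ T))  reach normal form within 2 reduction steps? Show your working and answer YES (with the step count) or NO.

Answer: NO — after 2 steps the term is T ∧ T, not yet normal

Working:
  start: ¬¬(T ∧ (T ∧ T))
  [1] T ∧ (T ∧ T)
  [2] T ∧ T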